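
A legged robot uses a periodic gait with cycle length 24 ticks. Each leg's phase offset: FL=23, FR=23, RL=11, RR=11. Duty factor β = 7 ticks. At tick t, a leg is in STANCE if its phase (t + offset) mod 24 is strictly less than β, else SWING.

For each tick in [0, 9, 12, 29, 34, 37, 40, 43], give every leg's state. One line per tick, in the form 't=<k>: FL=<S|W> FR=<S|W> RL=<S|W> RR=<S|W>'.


t=0: phase=(23,23,11,11) vs β=7 → FL=W FR=W RL=W RR=W
t=9: phase=(8,8,20,20) vs β=7 → FL=W FR=W RL=W RR=W
t=12: phase=(11,11,23,23) vs β=7 → FL=W FR=W RL=W RR=W
t=29: phase=(4,4,16,16) vs β=7 → FL=S FR=S RL=W RR=W
t=34: phase=(9,9,21,21) vs β=7 → FL=W FR=W RL=W RR=W
t=37: phase=(12,12,0,0) vs β=7 → FL=W FR=W RL=S RR=S
t=40: phase=(15,15,3,3) vs β=7 → FL=W FR=W RL=S RR=S
t=43: phase=(18,18,6,6) vs β=7 → FL=W FR=W RL=S RR=S

t=0: FL=W FR=W RL=W RR=W
t=9: FL=W FR=W RL=W RR=W
t=12: FL=W FR=W RL=W RR=W
t=29: FL=S FR=S RL=W RR=W
t=34: FL=W FR=W RL=W RR=W
t=37: FL=W FR=W RL=S RR=S
t=40: FL=W FR=W RL=S RR=S
t=43: FL=W FR=W RL=S RR=S


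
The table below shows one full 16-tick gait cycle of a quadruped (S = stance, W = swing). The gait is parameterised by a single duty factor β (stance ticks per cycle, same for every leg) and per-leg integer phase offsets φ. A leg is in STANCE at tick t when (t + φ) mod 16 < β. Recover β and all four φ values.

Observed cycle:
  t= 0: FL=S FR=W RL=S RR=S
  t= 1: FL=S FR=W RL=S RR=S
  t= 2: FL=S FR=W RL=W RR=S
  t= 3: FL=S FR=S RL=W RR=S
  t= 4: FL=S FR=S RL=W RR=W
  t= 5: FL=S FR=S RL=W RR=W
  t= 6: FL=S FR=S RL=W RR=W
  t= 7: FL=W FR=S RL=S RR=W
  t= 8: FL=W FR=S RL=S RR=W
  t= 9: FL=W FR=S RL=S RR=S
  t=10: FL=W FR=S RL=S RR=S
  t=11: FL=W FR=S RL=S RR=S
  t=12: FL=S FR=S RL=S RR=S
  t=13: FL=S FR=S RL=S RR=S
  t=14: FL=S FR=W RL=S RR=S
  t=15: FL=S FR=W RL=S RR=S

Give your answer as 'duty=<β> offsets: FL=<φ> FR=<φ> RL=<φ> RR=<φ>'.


duty=11 offsets: FL=4 FR=13 RL=9 RR=7

duty β = stance ticks per leg = 11
FL: stance ticks = 11; W→S at t=12 → φ=4
FR: stance ticks = 11; W→S at t=3 → φ=13
RL: stance ticks = 11; W→S at t=7 → φ=9
RR: stance ticks = 11; W→S at t=9 → φ=7


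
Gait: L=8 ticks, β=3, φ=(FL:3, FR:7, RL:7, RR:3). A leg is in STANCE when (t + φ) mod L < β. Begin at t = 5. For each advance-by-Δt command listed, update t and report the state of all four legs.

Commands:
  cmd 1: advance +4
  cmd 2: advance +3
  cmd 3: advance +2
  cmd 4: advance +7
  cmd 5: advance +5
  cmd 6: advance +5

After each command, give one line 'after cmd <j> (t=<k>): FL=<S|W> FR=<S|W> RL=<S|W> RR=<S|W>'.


after cmd 1 (t=9): FL=W FR=S RL=S RR=W
after cmd 2 (t=12): FL=W FR=W RL=W RR=W
after cmd 3 (t=14): FL=S FR=W RL=W RR=S
after cmd 4 (t=21): FL=S FR=W RL=W RR=S
after cmd 5 (t=26): FL=W FR=S RL=S RR=W
after cmd 6 (t=31): FL=S FR=W RL=W RR=S

start t=5: FL=S FR=W RL=W RR=S
cmd 1: advance +4 → t=9, phase=(4,0,0,4) → FL=W FR=S RL=S RR=W
cmd 2: advance +3 → t=12, phase=(7,3,3,7) → FL=W FR=W RL=W RR=W
cmd 3: advance +2 → t=14, phase=(1,5,5,1) → FL=S FR=W RL=W RR=S
cmd 4: advance +7 → t=21, phase=(0,4,4,0) → FL=S FR=W RL=W RR=S
cmd 5: advance +5 → t=26, phase=(5,1,1,5) → FL=W FR=S RL=S RR=W
cmd 6: advance +5 → t=31, phase=(2,6,6,2) → FL=S FR=W RL=W RR=S


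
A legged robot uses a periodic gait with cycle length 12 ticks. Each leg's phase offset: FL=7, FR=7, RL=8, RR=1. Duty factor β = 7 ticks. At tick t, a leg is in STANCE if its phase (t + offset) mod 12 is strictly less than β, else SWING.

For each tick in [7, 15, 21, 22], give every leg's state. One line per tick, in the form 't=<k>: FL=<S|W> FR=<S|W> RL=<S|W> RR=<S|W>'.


t=7: phase=(2,2,3,8) vs β=7 → FL=S FR=S RL=S RR=W
t=15: phase=(10,10,11,4) vs β=7 → FL=W FR=W RL=W RR=S
t=21: phase=(4,4,5,10) vs β=7 → FL=S FR=S RL=S RR=W
t=22: phase=(5,5,6,11) vs β=7 → FL=S FR=S RL=S RR=W

t=7: FL=S FR=S RL=S RR=W
t=15: FL=W FR=W RL=W RR=S
t=21: FL=S FR=S RL=S RR=W
t=22: FL=S FR=S RL=S RR=W


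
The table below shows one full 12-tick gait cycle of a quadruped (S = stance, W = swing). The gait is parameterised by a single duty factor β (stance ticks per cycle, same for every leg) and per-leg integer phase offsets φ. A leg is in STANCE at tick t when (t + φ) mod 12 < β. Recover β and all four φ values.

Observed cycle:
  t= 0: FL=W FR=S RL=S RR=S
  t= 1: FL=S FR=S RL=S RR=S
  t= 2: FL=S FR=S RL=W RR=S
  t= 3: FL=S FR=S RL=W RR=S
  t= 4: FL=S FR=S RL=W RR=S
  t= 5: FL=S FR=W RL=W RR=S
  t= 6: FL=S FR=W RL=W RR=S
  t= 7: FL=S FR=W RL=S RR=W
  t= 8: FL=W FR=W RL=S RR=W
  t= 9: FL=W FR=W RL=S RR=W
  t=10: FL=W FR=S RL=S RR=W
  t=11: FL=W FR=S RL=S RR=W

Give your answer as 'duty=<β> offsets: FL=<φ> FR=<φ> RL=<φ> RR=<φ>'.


duty=7 offsets: FL=11 FR=2 RL=5 RR=0

duty β = stance ticks per leg = 7
FL: stance ticks = 7; W→S at t=1 → φ=11
FR: stance ticks = 7; W→S at t=10 → φ=2
RL: stance ticks = 7; W→S at t=7 → φ=5
RR: stance ticks = 7; W→S at t=0 → φ=0


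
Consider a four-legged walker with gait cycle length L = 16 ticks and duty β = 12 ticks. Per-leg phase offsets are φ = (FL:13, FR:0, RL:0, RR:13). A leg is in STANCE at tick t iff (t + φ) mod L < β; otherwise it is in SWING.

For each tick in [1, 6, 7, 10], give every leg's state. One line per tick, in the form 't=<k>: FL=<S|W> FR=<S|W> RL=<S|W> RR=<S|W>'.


t=1: phase=(14,1,1,14) vs β=12 → FL=W FR=S RL=S RR=W
t=6: phase=(3,6,6,3) vs β=12 → FL=S FR=S RL=S RR=S
t=7: phase=(4,7,7,4) vs β=12 → FL=S FR=S RL=S RR=S
t=10: phase=(7,10,10,7) vs β=12 → FL=S FR=S RL=S RR=S

t=1: FL=W FR=S RL=S RR=W
t=6: FL=S FR=S RL=S RR=S
t=7: FL=S FR=S RL=S RR=S
t=10: FL=S FR=S RL=S RR=S


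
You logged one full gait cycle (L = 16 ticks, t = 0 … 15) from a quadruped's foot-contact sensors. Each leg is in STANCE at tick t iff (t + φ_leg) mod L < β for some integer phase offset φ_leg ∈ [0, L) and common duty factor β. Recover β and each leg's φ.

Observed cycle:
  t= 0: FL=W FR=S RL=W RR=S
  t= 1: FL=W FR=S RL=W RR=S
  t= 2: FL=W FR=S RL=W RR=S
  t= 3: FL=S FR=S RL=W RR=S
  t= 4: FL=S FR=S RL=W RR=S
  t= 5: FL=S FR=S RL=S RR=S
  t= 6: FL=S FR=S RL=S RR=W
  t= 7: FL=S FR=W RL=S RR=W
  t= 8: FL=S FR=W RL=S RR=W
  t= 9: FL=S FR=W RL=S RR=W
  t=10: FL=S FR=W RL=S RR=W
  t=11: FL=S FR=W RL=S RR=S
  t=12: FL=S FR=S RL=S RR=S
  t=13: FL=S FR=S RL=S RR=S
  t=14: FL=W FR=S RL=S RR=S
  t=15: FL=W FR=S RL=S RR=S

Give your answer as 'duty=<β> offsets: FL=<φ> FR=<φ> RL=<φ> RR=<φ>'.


duty=11 offsets: FL=13 FR=4 RL=11 RR=5

duty β = stance ticks per leg = 11
FL: stance ticks = 11; W→S at t=3 → φ=13
FR: stance ticks = 11; W→S at t=12 → φ=4
RL: stance ticks = 11; W→S at t=5 → φ=11
RR: stance ticks = 11; W→S at t=11 → φ=5


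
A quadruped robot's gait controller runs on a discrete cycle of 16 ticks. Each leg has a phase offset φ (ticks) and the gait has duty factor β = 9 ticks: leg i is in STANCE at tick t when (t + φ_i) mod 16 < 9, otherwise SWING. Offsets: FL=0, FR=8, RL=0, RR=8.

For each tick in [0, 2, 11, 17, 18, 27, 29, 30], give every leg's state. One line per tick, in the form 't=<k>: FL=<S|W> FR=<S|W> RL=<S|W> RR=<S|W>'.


t=0: FL=S FR=S RL=S RR=S
t=2: FL=S FR=W RL=S RR=W
t=11: FL=W FR=S RL=W RR=S
t=17: FL=S FR=W RL=S RR=W
t=18: FL=S FR=W RL=S RR=W
t=27: FL=W FR=S RL=W RR=S
t=29: FL=W FR=S RL=W RR=S
t=30: FL=W FR=S RL=W RR=S

t=0: phase=(0,8,0,8) vs β=9 → FL=S FR=S RL=S RR=S
t=2: phase=(2,10,2,10) vs β=9 → FL=S FR=W RL=S RR=W
t=11: phase=(11,3,11,3) vs β=9 → FL=W FR=S RL=W RR=S
t=17: phase=(1,9,1,9) vs β=9 → FL=S FR=W RL=S RR=W
t=18: phase=(2,10,2,10) vs β=9 → FL=S FR=W RL=S RR=W
t=27: phase=(11,3,11,3) vs β=9 → FL=W FR=S RL=W RR=S
t=29: phase=(13,5,13,5) vs β=9 → FL=W FR=S RL=W RR=S
t=30: phase=(14,6,14,6) vs β=9 → FL=W FR=S RL=W RR=S


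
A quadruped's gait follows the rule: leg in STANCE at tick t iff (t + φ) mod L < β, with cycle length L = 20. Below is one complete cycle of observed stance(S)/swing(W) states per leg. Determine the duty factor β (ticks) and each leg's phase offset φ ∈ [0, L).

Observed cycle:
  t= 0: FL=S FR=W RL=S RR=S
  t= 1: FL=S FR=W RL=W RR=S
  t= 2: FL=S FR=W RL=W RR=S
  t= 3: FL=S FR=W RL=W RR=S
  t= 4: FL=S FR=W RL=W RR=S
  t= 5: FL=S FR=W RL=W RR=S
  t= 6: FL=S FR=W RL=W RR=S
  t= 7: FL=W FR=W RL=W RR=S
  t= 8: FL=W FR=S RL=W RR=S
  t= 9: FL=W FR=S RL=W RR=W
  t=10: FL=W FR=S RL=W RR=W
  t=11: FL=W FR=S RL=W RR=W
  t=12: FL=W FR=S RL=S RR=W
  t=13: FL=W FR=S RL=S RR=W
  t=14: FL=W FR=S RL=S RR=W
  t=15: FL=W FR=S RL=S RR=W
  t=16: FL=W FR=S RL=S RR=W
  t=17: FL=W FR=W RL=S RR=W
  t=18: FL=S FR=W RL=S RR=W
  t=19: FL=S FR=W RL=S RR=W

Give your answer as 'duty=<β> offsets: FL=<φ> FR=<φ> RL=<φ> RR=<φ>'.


duty β = stance ticks per leg = 9
FL: stance ticks = 9; W→S at t=18 → φ=2
FR: stance ticks = 9; W→S at t=8 → φ=12
RL: stance ticks = 9; W→S at t=12 → φ=8
RR: stance ticks = 9; W→S at t=0 → φ=0

duty=9 offsets: FL=2 FR=12 RL=8 RR=0


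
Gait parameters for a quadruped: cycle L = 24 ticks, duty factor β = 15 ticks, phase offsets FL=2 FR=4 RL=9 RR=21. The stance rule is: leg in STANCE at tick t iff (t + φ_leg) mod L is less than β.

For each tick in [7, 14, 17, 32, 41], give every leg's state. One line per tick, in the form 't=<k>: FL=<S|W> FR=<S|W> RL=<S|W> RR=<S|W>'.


t=7: FL=S FR=S RL=W RR=S
t=14: FL=W FR=W RL=W RR=S
t=17: FL=W FR=W RL=S RR=S
t=32: FL=S FR=S RL=W RR=S
t=41: FL=W FR=W RL=S RR=S

t=7: phase=(9,11,16,4) vs β=15 → FL=S FR=S RL=W RR=S
t=14: phase=(16,18,23,11) vs β=15 → FL=W FR=W RL=W RR=S
t=17: phase=(19,21,2,14) vs β=15 → FL=W FR=W RL=S RR=S
t=32: phase=(10,12,17,5) vs β=15 → FL=S FR=S RL=W RR=S
t=41: phase=(19,21,2,14) vs β=15 → FL=W FR=W RL=S RR=S


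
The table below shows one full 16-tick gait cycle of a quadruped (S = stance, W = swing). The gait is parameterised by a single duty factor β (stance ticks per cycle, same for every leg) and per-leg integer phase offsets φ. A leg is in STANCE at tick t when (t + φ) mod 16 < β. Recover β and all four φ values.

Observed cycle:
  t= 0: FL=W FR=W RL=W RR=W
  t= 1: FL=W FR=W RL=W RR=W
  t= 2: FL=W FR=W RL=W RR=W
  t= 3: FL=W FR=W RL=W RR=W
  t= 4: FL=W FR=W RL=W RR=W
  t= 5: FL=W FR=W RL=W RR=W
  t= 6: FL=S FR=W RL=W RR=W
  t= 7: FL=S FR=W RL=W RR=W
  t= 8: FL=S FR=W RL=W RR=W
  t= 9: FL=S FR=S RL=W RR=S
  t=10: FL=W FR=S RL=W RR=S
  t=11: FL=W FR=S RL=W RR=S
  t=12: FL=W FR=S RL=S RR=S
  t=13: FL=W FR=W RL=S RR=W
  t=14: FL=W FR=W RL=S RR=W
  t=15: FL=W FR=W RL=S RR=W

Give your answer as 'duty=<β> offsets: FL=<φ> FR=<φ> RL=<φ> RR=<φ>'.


duty=4 offsets: FL=10 FR=7 RL=4 RR=7

duty β = stance ticks per leg = 4
FL: stance ticks = 4; W→S at t=6 → φ=10
FR: stance ticks = 4; W→S at t=9 → φ=7
RL: stance ticks = 4; W→S at t=12 → φ=4
RR: stance ticks = 4; W→S at t=9 → φ=7


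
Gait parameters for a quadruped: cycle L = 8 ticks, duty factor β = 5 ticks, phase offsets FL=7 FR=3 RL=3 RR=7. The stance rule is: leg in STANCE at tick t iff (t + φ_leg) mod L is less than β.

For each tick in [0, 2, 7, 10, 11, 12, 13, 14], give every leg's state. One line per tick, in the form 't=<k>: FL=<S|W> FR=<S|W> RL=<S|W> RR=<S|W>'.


t=0: FL=W FR=S RL=S RR=W
t=2: FL=S FR=W RL=W RR=S
t=7: FL=W FR=S RL=S RR=W
t=10: FL=S FR=W RL=W RR=S
t=11: FL=S FR=W RL=W RR=S
t=12: FL=S FR=W RL=W RR=S
t=13: FL=S FR=S RL=S RR=S
t=14: FL=W FR=S RL=S RR=W

t=0: phase=(7,3,3,7) vs β=5 → FL=W FR=S RL=S RR=W
t=2: phase=(1,5,5,1) vs β=5 → FL=S FR=W RL=W RR=S
t=7: phase=(6,2,2,6) vs β=5 → FL=W FR=S RL=S RR=W
t=10: phase=(1,5,5,1) vs β=5 → FL=S FR=W RL=W RR=S
t=11: phase=(2,6,6,2) vs β=5 → FL=S FR=W RL=W RR=S
t=12: phase=(3,7,7,3) vs β=5 → FL=S FR=W RL=W RR=S
t=13: phase=(4,0,0,4) vs β=5 → FL=S FR=S RL=S RR=S
t=14: phase=(5,1,1,5) vs β=5 → FL=W FR=S RL=S RR=W


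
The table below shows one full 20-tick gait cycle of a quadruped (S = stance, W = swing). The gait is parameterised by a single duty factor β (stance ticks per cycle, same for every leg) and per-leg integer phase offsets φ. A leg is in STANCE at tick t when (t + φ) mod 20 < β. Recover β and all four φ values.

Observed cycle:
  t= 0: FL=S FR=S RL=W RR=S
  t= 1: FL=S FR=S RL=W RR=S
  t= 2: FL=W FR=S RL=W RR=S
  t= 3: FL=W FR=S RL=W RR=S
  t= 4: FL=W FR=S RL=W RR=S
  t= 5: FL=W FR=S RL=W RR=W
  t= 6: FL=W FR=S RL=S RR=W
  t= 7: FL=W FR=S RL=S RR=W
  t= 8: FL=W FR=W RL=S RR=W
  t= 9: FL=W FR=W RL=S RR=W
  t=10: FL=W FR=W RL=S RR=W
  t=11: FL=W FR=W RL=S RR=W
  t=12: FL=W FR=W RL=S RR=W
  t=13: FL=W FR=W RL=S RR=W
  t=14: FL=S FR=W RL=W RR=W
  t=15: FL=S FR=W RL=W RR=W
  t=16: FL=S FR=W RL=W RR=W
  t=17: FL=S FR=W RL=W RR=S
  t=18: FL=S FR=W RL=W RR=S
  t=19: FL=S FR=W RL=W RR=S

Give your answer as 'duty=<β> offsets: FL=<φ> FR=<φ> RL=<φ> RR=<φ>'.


duty β = stance ticks per leg = 8
FL: stance ticks = 8; W→S at t=14 → φ=6
FR: stance ticks = 8; W→S at t=0 → φ=0
RL: stance ticks = 8; W→S at t=6 → φ=14
RR: stance ticks = 8; W→S at t=17 → φ=3

duty=8 offsets: FL=6 FR=0 RL=14 RR=3


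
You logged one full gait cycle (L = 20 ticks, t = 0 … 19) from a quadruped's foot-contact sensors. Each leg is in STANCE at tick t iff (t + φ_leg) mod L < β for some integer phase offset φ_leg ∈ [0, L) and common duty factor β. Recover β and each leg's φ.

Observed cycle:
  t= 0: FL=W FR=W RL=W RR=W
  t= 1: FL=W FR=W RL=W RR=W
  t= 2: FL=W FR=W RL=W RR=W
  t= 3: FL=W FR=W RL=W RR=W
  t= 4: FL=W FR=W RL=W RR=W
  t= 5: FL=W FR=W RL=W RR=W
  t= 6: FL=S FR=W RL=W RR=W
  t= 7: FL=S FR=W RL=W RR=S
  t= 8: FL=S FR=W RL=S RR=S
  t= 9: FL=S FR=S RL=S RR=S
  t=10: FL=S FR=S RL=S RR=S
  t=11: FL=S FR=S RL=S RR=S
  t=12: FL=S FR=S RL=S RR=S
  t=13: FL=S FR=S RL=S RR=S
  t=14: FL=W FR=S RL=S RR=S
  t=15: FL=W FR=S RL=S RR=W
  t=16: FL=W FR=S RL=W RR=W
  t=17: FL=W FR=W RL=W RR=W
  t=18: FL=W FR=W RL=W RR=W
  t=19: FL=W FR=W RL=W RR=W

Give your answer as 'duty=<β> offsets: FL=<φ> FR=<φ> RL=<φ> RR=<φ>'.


duty β = stance ticks per leg = 8
FL: stance ticks = 8; W→S at t=6 → φ=14
FR: stance ticks = 8; W→S at t=9 → φ=11
RL: stance ticks = 8; W→S at t=8 → φ=12
RR: stance ticks = 8; W→S at t=7 → φ=13

duty=8 offsets: FL=14 FR=11 RL=12 RR=13


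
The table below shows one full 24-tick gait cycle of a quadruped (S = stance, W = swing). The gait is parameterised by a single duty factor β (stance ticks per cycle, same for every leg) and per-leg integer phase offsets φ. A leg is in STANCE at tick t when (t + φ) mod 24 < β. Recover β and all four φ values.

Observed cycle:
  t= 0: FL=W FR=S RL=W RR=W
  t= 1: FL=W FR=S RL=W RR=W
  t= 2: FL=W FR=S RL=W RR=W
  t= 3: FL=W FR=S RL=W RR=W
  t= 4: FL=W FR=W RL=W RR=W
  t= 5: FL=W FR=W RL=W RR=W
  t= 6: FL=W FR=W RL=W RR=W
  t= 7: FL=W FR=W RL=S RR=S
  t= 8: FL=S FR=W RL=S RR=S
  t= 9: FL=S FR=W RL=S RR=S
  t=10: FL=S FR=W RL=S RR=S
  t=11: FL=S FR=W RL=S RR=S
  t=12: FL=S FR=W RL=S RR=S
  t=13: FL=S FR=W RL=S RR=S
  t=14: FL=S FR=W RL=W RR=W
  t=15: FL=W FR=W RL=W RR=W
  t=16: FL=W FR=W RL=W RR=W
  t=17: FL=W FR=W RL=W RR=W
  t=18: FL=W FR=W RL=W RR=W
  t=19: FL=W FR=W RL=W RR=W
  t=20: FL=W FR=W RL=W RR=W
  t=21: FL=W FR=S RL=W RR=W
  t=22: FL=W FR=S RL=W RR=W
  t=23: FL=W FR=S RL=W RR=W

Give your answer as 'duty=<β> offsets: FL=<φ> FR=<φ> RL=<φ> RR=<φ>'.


duty β = stance ticks per leg = 7
FL: stance ticks = 7; W→S at t=8 → φ=16
FR: stance ticks = 7; W→S at t=21 → φ=3
RL: stance ticks = 7; W→S at t=7 → φ=17
RR: stance ticks = 7; W→S at t=7 → φ=17

duty=7 offsets: FL=16 FR=3 RL=17 RR=17


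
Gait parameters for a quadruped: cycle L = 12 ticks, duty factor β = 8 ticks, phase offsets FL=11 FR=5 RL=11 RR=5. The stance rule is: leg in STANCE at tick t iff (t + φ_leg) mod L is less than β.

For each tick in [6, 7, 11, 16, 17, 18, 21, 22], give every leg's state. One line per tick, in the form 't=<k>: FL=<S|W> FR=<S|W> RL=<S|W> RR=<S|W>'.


t=6: FL=S FR=W RL=S RR=W
t=7: FL=S FR=S RL=S RR=S
t=11: FL=W FR=S RL=W RR=S
t=16: FL=S FR=W RL=S RR=W
t=17: FL=S FR=W RL=S RR=W
t=18: FL=S FR=W RL=S RR=W
t=21: FL=W FR=S RL=W RR=S
t=22: FL=W FR=S RL=W RR=S

t=6: phase=(5,11,5,11) vs β=8 → FL=S FR=W RL=S RR=W
t=7: phase=(6,0,6,0) vs β=8 → FL=S FR=S RL=S RR=S
t=11: phase=(10,4,10,4) vs β=8 → FL=W FR=S RL=W RR=S
t=16: phase=(3,9,3,9) vs β=8 → FL=S FR=W RL=S RR=W
t=17: phase=(4,10,4,10) vs β=8 → FL=S FR=W RL=S RR=W
t=18: phase=(5,11,5,11) vs β=8 → FL=S FR=W RL=S RR=W
t=21: phase=(8,2,8,2) vs β=8 → FL=W FR=S RL=W RR=S
t=22: phase=(9,3,9,3) vs β=8 → FL=W FR=S RL=W RR=S


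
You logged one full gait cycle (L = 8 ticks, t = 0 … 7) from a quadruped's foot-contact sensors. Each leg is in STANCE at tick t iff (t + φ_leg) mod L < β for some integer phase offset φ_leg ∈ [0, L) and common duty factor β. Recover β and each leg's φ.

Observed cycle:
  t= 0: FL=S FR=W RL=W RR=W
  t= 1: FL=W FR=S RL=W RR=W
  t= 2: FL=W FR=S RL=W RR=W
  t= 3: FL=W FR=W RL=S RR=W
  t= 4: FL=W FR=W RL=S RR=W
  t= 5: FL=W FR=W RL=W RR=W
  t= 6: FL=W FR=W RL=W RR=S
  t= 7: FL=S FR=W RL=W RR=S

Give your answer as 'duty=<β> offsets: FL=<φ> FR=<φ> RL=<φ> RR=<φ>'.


duty β = stance ticks per leg = 2
FL: stance ticks = 2; W→S at t=7 → φ=1
FR: stance ticks = 2; W→S at t=1 → φ=7
RL: stance ticks = 2; W→S at t=3 → φ=5
RR: stance ticks = 2; W→S at t=6 → φ=2

duty=2 offsets: FL=1 FR=7 RL=5 RR=2


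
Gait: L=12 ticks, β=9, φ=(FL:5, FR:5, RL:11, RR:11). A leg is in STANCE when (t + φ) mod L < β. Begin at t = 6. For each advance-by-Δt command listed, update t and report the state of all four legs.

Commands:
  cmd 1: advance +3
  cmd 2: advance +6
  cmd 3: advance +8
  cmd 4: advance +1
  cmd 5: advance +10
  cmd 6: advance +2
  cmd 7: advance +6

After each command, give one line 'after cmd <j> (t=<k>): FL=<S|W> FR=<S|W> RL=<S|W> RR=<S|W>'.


start t=6: FL=W FR=W RL=S RR=S
cmd 1: advance +3 → t=9, phase=(2,2,8,8) → FL=S FR=S RL=S RR=S
cmd 2: advance +6 → t=15, phase=(8,8,2,2) → FL=S FR=S RL=S RR=S
cmd 3: advance +8 → t=23, phase=(4,4,10,10) → FL=S FR=S RL=W RR=W
cmd 4: advance +1 → t=24, phase=(5,5,11,11) → FL=S FR=S RL=W RR=W
cmd 5: advance +10 → t=34, phase=(3,3,9,9) → FL=S FR=S RL=W RR=W
cmd 6: advance +2 → t=36, phase=(5,5,11,11) → FL=S FR=S RL=W RR=W
cmd 7: advance +6 → t=42, phase=(11,11,5,5) → FL=W FR=W RL=S RR=S

after cmd 1 (t=9): FL=S FR=S RL=S RR=S
after cmd 2 (t=15): FL=S FR=S RL=S RR=S
after cmd 3 (t=23): FL=S FR=S RL=W RR=W
after cmd 4 (t=24): FL=S FR=S RL=W RR=W
after cmd 5 (t=34): FL=S FR=S RL=W RR=W
after cmd 6 (t=36): FL=S FR=S RL=W RR=W
after cmd 7 (t=42): FL=W FR=W RL=S RR=S


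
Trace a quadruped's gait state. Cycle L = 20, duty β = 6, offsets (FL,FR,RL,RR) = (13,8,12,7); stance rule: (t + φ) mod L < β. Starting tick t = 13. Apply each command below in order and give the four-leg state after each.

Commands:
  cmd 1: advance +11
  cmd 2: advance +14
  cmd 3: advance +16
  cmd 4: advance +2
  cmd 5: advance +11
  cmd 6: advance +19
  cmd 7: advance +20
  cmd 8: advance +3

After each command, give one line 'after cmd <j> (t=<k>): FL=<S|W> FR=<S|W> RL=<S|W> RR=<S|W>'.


start t=13: FL=W FR=S RL=S RR=S
cmd 1: advance +11 → t=24, phase=(17,12,16,11) → FL=W FR=W RL=W RR=W
cmd 2: advance +14 → t=38, phase=(11,6,10,5) → FL=W FR=W RL=W RR=S
cmd 3: advance +16 → t=54, phase=(7,2,6,1) → FL=W FR=S RL=W RR=S
cmd 4: advance +2 → t=56, phase=(9,4,8,3) → FL=W FR=S RL=W RR=S
cmd 5: advance +11 → t=67, phase=(0,15,19,14) → FL=S FR=W RL=W RR=W
cmd 6: advance +19 → t=86, phase=(19,14,18,13) → FL=W FR=W RL=W RR=W
cmd 7: advance +20 → t=106, phase=(19,14,18,13) → FL=W FR=W RL=W RR=W
cmd 8: advance +3 → t=109, phase=(2,17,1,16) → FL=S FR=W RL=S RR=W

after cmd 1 (t=24): FL=W FR=W RL=W RR=W
after cmd 2 (t=38): FL=W FR=W RL=W RR=S
after cmd 3 (t=54): FL=W FR=S RL=W RR=S
after cmd 4 (t=56): FL=W FR=S RL=W RR=S
after cmd 5 (t=67): FL=S FR=W RL=W RR=W
after cmd 6 (t=86): FL=W FR=W RL=W RR=W
after cmd 7 (t=106): FL=W FR=W RL=W RR=W
after cmd 8 (t=109): FL=S FR=W RL=S RR=W


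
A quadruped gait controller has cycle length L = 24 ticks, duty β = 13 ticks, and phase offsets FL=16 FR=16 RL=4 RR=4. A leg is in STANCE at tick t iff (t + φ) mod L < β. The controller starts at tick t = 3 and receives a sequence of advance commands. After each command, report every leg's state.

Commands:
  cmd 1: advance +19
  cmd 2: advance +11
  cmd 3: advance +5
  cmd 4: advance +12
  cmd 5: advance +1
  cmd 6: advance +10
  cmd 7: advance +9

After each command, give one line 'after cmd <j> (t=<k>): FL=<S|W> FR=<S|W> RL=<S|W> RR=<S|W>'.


after cmd 1 (t=22): FL=W FR=W RL=S RR=S
after cmd 2 (t=33): FL=S FR=S RL=W RR=W
after cmd 3 (t=38): FL=S FR=S RL=W RR=W
after cmd 4 (t=50): FL=W FR=W RL=S RR=S
after cmd 5 (t=51): FL=W FR=W RL=S RR=S
after cmd 6 (t=61): FL=S FR=S RL=W RR=W
after cmd 7 (t=70): FL=W FR=W RL=S RR=S

start t=3: FL=W FR=W RL=S RR=S
cmd 1: advance +19 → t=22, phase=(14,14,2,2) → FL=W FR=W RL=S RR=S
cmd 2: advance +11 → t=33, phase=(1,1,13,13) → FL=S FR=S RL=W RR=W
cmd 3: advance +5 → t=38, phase=(6,6,18,18) → FL=S FR=S RL=W RR=W
cmd 4: advance +12 → t=50, phase=(18,18,6,6) → FL=W FR=W RL=S RR=S
cmd 5: advance +1 → t=51, phase=(19,19,7,7) → FL=W FR=W RL=S RR=S
cmd 6: advance +10 → t=61, phase=(5,5,17,17) → FL=S FR=S RL=W RR=W
cmd 7: advance +9 → t=70, phase=(14,14,2,2) → FL=W FR=W RL=S RR=S


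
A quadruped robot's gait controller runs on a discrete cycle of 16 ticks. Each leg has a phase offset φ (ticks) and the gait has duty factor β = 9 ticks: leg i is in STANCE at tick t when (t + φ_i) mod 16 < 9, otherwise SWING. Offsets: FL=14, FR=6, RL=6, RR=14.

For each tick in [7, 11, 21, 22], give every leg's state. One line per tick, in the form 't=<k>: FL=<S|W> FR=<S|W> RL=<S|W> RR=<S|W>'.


t=7: phase=(5,13,13,5) vs β=9 → FL=S FR=W RL=W RR=S
t=11: phase=(9,1,1,9) vs β=9 → FL=W FR=S RL=S RR=W
t=21: phase=(3,11,11,3) vs β=9 → FL=S FR=W RL=W RR=S
t=22: phase=(4,12,12,4) vs β=9 → FL=S FR=W RL=W RR=S

t=7: FL=S FR=W RL=W RR=S
t=11: FL=W FR=S RL=S RR=W
t=21: FL=S FR=W RL=W RR=S
t=22: FL=S FR=W RL=W RR=S


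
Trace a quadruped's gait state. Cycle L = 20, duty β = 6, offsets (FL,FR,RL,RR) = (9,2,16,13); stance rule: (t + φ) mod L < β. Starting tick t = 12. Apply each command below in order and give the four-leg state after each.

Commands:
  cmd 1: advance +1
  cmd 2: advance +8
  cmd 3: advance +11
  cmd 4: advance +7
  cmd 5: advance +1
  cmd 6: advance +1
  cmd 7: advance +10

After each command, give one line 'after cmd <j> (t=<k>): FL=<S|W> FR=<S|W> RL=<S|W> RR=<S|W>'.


after cmd 1 (t=13): FL=S FR=W RL=W RR=W
after cmd 2 (t=21): FL=W FR=S RL=W RR=W
after cmd 3 (t=32): FL=S FR=W RL=W RR=S
after cmd 4 (t=39): FL=W FR=S RL=W RR=W
after cmd 5 (t=40): FL=W FR=S RL=W RR=W
after cmd 6 (t=41): FL=W FR=S RL=W RR=W
after cmd 7 (t=51): FL=S FR=W RL=W RR=S

start t=12: FL=S FR=W RL=W RR=S
cmd 1: advance +1 → t=13, phase=(2,15,9,6) → FL=S FR=W RL=W RR=W
cmd 2: advance +8 → t=21, phase=(10,3,17,14) → FL=W FR=S RL=W RR=W
cmd 3: advance +11 → t=32, phase=(1,14,8,5) → FL=S FR=W RL=W RR=S
cmd 4: advance +7 → t=39, phase=(8,1,15,12) → FL=W FR=S RL=W RR=W
cmd 5: advance +1 → t=40, phase=(9,2,16,13) → FL=W FR=S RL=W RR=W
cmd 6: advance +1 → t=41, phase=(10,3,17,14) → FL=W FR=S RL=W RR=W
cmd 7: advance +10 → t=51, phase=(0,13,7,4) → FL=S FR=W RL=W RR=S


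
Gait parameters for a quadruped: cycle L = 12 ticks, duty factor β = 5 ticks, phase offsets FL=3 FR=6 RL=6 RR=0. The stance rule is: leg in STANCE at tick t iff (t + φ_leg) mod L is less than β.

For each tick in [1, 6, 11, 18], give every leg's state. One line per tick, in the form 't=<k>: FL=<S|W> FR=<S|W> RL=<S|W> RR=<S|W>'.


t=1: phase=(4,7,7,1) vs β=5 → FL=S FR=W RL=W RR=S
t=6: phase=(9,0,0,6) vs β=5 → FL=W FR=S RL=S RR=W
t=11: phase=(2,5,5,11) vs β=5 → FL=S FR=W RL=W RR=W
t=18: phase=(9,0,0,6) vs β=5 → FL=W FR=S RL=S RR=W

t=1: FL=S FR=W RL=W RR=S
t=6: FL=W FR=S RL=S RR=W
t=11: FL=S FR=W RL=W RR=W
t=18: FL=W FR=S RL=S RR=W


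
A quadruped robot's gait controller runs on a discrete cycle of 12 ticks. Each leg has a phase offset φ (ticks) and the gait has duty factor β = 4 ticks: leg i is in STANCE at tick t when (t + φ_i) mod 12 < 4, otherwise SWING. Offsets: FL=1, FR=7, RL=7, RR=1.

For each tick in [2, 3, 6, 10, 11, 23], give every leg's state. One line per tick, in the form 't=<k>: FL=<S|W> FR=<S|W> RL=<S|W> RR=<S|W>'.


t=2: phase=(3,9,9,3) vs β=4 → FL=S FR=W RL=W RR=S
t=3: phase=(4,10,10,4) vs β=4 → FL=W FR=W RL=W RR=W
t=6: phase=(7,1,1,7) vs β=4 → FL=W FR=S RL=S RR=W
t=10: phase=(11,5,5,11) vs β=4 → FL=W FR=W RL=W RR=W
t=11: phase=(0,6,6,0) vs β=4 → FL=S FR=W RL=W RR=S
t=23: phase=(0,6,6,0) vs β=4 → FL=S FR=W RL=W RR=S

t=2: FL=S FR=W RL=W RR=S
t=3: FL=W FR=W RL=W RR=W
t=6: FL=W FR=S RL=S RR=W
t=10: FL=W FR=W RL=W RR=W
t=11: FL=S FR=W RL=W RR=S
t=23: FL=S FR=W RL=W RR=S


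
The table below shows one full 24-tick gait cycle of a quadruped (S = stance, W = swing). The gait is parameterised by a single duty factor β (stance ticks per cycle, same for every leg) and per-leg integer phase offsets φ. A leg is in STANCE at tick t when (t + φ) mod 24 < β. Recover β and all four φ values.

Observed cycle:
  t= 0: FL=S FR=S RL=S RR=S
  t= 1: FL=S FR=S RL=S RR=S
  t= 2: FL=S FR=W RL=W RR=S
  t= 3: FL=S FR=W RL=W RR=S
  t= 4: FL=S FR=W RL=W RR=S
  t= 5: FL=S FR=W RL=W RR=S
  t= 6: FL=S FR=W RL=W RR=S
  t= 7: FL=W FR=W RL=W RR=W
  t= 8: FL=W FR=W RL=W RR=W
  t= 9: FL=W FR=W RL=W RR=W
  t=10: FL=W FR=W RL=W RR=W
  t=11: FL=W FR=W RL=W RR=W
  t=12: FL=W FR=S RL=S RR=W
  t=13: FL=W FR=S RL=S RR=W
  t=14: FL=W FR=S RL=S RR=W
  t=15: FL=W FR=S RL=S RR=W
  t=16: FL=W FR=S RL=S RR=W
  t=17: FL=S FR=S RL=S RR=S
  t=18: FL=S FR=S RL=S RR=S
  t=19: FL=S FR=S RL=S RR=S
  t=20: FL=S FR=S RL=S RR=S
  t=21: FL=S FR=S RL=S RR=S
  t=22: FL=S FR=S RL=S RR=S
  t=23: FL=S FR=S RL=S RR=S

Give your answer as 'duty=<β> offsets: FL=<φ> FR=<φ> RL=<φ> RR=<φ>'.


duty β = stance ticks per leg = 14
FL: stance ticks = 14; W→S at t=17 → φ=7
FR: stance ticks = 14; W→S at t=12 → φ=12
RL: stance ticks = 14; W→S at t=12 → φ=12
RR: stance ticks = 14; W→S at t=17 → φ=7

duty=14 offsets: FL=7 FR=12 RL=12 RR=7


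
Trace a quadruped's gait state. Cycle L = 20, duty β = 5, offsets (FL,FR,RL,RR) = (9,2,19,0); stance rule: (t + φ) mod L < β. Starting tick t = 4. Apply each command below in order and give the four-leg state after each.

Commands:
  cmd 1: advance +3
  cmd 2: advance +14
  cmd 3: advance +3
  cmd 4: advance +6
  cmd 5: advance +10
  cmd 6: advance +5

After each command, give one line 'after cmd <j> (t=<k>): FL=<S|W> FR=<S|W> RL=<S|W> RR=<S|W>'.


after cmd 1 (t=7): FL=W FR=W RL=W RR=W
after cmd 2 (t=21): FL=W FR=S RL=S RR=S
after cmd 3 (t=24): FL=W FR=W RL=S RR=S
after cmd 4 (t=30): FL=W FR=W RL=W RR=W
after cmd 5 (t=40): FL=W FR=S RL=W RR=S
after cmd 6 (t=45): FL=W FR=W RL=S RR=W

start t=4: FL=W FR=W RL=S RR=S
cmd 1: advance +3 → t=7, phase=(16,9,6,7) → FL=W FR=W RL=W RR=W
cmd 2: advance +14 → t=21, phase=(10,3,0,1) → FL=W FR=S RL=S RR=S
cmd 3: advance +3 → t=24, phase=(13,6,3,4) → FL=W FR=W RL=S RR=S
cmd 4: advance +6 → t=30, phase=(19,12,9,10) → FL=W FR=W RL=W RR=W
cmd 5: advance +10 → t=40, phase=(9,2,19,0) → FL=W FR=S RL=W RR=S
cmd 6: advance +5 → t=45, phase=(14,7,4,5) → FL=W FR=W RL=S RR=W


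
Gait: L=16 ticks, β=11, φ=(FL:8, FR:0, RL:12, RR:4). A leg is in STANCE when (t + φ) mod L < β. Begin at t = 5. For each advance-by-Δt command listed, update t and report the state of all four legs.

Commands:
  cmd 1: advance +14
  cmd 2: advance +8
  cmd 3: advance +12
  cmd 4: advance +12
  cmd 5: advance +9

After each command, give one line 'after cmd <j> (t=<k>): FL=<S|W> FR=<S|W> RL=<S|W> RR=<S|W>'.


start t=5: FL=W FR=S RL=S RR=S
cmd 1: advance +14 → t=19, phase=(11,3,15,7) → FL=W FR=S RL=W RR=S
cmd 2: advance +8 → t=27, phase=(3,11,7,15) → FL=S FR=W RL=S RR=W
cmd 3: advance +12 → t=39, phase=(15,7,3,11) → FL=W FR=S RL=S RR=W
cmd 4: advance +12 → t=51, phase=(11,3,15,7) → FL=W FR=S RL=W RR=S
cmd 5: advance +9 → t=60, phase=(4,12,8,0) → FL=S FR=W RL=S RR=S

after cmd 1 (t=19): FL=W FR=S RL=W RR=S
after cmd 2 (t=27): FL=S FR=W RL=S RR=W
after cmd 3 (t=39): FL=W FR=S RL=S RR=W
after cmd 4 (t=51): FL=W FR=S RL=W RR=S
after cmd 5 (t=60): FL=S FR=W RL=S RR=S


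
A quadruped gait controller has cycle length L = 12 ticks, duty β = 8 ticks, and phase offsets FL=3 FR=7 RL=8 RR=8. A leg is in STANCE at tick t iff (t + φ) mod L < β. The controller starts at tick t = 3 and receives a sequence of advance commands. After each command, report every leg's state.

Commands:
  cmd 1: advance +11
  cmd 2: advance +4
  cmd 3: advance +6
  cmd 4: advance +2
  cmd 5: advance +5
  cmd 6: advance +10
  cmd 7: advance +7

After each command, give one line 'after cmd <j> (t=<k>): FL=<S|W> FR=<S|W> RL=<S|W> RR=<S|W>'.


start t=3: FL=S FR=W RL=W RR=W
cmd 1: advance +11 → t=14, phase=(5,9,10,10) → FL=S FR=W RL=W RR=W
cmd 2: advance +4 → t=18, phase=(9,1,2,2) → FL=W FR=S RL=S RR=S
cmd 3: advance +6 → t=24, phase=(3,7,8,8) → FL=S FR=S RL=W RR=W
cmd 4: advance +2 → t=26, phase=(5,9,10,10) → FL=S FR=W RL=W RR=W
cmd 5: advance +5 → t=31, phase=(10,2,3,3) → FL=W FR=S RL=S RR=S
cmd 6: advance +10 → t=41, phase=(8,0,1,1) → FL=W FR=S RL=S RR=S
cmd 7: advance +7 → t=48, phase=(3,7,8,8) → FL=S FR=S RL=W RR=W

after cmd 1 (t=14): FL=S FR=W RL=W RR=W
after cmd 2 (t=18): FL=W FR=S RL=S RR=S
after cmd 3 (t=24): FL=S FR=S RL=W RR=W
after cmd 4 (t=26): FL=S FR=W RL=W RR=W
after cmd 5 (t=31): FL=W FR=S RL=S RR=S
after cmd 6 (t=41): FL=W FR=S RL=S RR=S
after cmd 7 (t=48): FL=S FR=S RL=W RR=W


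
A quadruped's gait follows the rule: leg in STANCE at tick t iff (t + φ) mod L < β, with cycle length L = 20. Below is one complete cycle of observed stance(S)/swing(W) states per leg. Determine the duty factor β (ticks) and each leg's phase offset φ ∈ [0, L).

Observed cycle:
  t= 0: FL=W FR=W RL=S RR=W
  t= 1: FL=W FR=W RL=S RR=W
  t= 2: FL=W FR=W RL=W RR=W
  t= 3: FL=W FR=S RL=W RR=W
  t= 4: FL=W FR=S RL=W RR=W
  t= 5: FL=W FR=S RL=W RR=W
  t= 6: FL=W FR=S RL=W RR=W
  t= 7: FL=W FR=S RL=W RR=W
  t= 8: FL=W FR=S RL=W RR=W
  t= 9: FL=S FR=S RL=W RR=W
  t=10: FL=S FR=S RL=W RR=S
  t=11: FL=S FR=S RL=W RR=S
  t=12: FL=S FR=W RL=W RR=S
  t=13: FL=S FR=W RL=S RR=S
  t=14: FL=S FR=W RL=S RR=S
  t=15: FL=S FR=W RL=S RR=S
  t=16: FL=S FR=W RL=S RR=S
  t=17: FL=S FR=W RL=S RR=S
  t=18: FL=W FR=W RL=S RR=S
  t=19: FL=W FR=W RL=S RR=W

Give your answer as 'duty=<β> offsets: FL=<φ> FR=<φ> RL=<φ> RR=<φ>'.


duty=9 offsets: FL=11 FR=17 RL=7 RR=10

duty β = stance ticks per leg = 9
FL: stance ticks = 9; W→S at t=9 → φ=11
FR: stance ticks = 9; W→S at t=3 → φ=17
RL: stance ticks = 9; W→S at t=13 → φ=7
RR: stance ticks = 9; W→S at t=10 → φ=10


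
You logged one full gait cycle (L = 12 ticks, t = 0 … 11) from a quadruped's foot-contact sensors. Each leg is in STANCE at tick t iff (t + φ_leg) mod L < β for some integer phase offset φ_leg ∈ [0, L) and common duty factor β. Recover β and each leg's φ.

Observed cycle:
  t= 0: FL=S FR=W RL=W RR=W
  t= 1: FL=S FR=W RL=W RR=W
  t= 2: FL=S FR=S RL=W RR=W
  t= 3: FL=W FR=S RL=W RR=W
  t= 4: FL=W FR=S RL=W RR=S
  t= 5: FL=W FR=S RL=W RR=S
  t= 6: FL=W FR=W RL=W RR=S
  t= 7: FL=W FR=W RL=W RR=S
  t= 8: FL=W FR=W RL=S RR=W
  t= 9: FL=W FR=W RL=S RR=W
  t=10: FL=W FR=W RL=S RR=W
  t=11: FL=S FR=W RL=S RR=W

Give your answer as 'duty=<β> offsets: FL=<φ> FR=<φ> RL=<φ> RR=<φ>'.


duty β = stance ticks per leg = 4
FL: stance ticks = 4; W→S at t=11 → φ=1
FR: stance ticks = 4; W→S at t=2 → φ=10
RL: stance ticks = 4; W→S at t=8 → φ=4
RR: stance ticks = 4; W→S at t=4 → φ=8

duty=4 offsets: FL=1 FR=10 RL=4 RR=8


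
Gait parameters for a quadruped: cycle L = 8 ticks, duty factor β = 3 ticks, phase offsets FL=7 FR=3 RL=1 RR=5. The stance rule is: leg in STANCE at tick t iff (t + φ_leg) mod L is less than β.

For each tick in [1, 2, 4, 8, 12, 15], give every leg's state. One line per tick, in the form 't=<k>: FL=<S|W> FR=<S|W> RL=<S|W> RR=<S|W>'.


t=1: phase=(0,4,2,6) vs β=3 → FL=S FR=W RL=S RR=W
t=2: phase=(1,5,3,7) vs β=3 → FL=S FR=W RL=W RR=W
t=4: phase=(3,7,5,1) vs β=3 → FL=W FR=W RL=W RR=S
t=8: phase=(7,3,1,5) vs β=3 → FL=W FR=W RL=S RR=W
t=12: phase=(3,7,5,1) vs β=3 → FL=W FR=W RL=W RR=S
t=15: phase=(6,2,0,4) vs β=3 → FL=W FR=S RL=S RR=W

t=1: FL=S FR=W RL=S RR=W
t=2: FL=S FR=W RL=W RR=W
t=4: FL=W FR=W RL=W RR=S
t=8: FL=W FR=W RL=S RR=W
t=12: FL=W FR=W RL=W RR=S
t=15: FL=W FR=S RL=S RR=W


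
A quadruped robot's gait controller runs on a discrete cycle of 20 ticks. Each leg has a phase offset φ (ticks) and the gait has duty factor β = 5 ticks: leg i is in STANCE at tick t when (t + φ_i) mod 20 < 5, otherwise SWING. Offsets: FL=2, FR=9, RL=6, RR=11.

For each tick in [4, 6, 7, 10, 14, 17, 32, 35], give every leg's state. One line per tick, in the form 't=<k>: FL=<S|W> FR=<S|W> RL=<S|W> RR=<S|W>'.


t=4: FL=W FR=W RL=W RR=W
t=6: FL=W FR=W RL=W RR=W
t=7: FL=W FR=W RL=W RR=W
t=10: FL=W FR=W RL=W RR=S
t=14: FL=W FR=S RL=S RR=W
t=17: FL=W FR=W RL=S RR=W
t=32: FL=W FR=S RL=W RR=S
t=35: FL=W FR=S RL=S RR=W

t=4: phase=(6,13,10,15) vs β=5 → FL=W FR=W RL=W RR=W
t=6: phase=(8,15,12,17) vs β=5 → FL=W FR=W RL=W RR=W
t=7: phase=(9,16,13,18) vs β=5 → FL=W FR=W RL=W RR=W
t=10: phase=(12,19,16,1) vs β=5 → FL=W FR=W RL=W RR=S
t=14: phase=(16,3,0,5) vs β=5 → FL=W FR=S RL=S RR=W
t=17: phase=(19,6,3,8) vs β=5 → FL=W FR=W RL=S RR=W
t=32: phase=(14,1,18,3) vs β=5 → FL=W FR=S RL=W RR=S
t=35: phase=(17,4,1,6) vs β=5 → FL=W FR=S RL=S RR=W


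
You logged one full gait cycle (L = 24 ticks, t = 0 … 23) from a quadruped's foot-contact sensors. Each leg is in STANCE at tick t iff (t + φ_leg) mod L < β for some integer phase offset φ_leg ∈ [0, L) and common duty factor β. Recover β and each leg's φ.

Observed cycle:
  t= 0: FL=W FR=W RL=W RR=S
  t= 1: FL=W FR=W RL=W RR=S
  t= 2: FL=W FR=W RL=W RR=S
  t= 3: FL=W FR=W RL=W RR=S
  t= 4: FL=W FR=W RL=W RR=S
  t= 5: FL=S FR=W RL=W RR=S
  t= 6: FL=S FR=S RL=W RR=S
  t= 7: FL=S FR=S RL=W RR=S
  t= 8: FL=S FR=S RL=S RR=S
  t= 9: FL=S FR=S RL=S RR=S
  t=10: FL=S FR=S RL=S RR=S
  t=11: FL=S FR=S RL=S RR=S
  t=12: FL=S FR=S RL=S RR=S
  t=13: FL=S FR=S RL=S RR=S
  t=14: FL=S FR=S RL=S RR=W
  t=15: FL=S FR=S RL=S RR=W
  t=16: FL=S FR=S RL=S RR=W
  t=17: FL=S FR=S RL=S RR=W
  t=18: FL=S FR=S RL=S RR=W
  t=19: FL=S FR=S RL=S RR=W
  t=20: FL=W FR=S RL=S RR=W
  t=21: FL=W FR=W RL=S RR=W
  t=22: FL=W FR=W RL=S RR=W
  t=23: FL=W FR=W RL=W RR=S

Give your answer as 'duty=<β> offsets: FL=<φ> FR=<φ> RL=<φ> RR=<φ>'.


duty β = stance ticks per leg = 15
FL: stance ticks = 15; W→S at t=5 → φ=19
FR: stance ticks = 15; W→S at t=6 → φ=18
RL: stance ticks = 15; W→S at t=8 → φ=16
RR: stance ticks = 15; W→S at t=23 → φ=1

duty=15 offsets: FL=19 FR=18 RL=16 RR=1


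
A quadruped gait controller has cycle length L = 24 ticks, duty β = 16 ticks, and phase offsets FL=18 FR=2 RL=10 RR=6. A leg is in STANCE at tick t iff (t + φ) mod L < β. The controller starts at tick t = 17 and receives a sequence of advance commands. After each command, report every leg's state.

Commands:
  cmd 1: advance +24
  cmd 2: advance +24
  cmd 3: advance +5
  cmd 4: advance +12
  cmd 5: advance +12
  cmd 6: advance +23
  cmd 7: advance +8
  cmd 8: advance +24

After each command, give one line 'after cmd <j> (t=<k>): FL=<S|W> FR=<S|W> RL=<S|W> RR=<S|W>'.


after cmd 1 (t=41): FL=S FR=W RL=S RR=W
after cmd 2 (t=65): FL=S FR=W RL=S RR=W
after cmd 3 (t=70): FL=W FR=S RL=S RR=S
after cmd 4 (t=82): FL=S FR=S RL=W RR=W
after cmd 5 (t=94): FL=W FR=S RL=S RR=S
after cmd 6 (t=117): FL=S FR=W RL=S RR=S
after cmd 7 (t=125): FL=W FR=S RL=S RR=S
after cmd 8 (t=149): FL=W FR=S RL=S RR=S

start t=17: FL=S FR=W RL=S RR=W
cmd 1: advance +24 → t=41, phase=(11,19,3,23) → FL=S FR=W RL=S RR=W
cmd 2: advance +24 → t=65, phase=(11,19,3,23) → FL=S FR=W RL=S RR=W
cmd 3: advance +5 → t=70, phase=(16,0,8,4) → FL=W FR=S RL=S RR=S
cmd 4: advance +12 → t=82, phase=(4,12,20,16) → FL=S FR=S RL=W RR=W
cmd 5: advance +12 → t=94, phase=(16,0,8,4) → FL=W FR=S RL=S RR=S
cmd 6: advance +23 → t=117, phase=(15,23,7,3) → FL=S FR=W RL=S RR=S
cmd 7: advance +8 → t=125, phase=(23,7,15,11) → FL=W FR=S RL=S RR=S
cmd 8: advance +24 → t=149, phase=(23,7,15,11) → FL=W FR=S RL=S RR=S


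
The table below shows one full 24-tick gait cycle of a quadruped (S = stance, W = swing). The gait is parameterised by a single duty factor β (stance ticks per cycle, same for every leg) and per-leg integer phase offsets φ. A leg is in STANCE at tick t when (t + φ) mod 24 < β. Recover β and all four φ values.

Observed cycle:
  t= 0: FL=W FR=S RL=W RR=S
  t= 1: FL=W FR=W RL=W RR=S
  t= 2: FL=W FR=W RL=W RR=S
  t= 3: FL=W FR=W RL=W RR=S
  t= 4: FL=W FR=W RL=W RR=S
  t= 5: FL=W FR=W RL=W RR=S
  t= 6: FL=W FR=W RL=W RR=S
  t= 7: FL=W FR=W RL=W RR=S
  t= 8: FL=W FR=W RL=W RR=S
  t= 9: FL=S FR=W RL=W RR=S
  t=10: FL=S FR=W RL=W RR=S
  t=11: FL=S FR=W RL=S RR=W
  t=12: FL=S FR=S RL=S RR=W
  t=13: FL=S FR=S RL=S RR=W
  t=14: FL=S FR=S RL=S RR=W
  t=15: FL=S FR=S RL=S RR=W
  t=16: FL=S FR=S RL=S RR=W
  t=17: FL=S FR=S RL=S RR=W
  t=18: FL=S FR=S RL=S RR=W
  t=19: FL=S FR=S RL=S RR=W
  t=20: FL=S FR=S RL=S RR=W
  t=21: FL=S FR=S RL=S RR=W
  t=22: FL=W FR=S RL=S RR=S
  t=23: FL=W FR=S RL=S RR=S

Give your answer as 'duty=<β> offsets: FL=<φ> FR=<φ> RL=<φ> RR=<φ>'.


duty β = stance ticks per leg = 13
FL: stance ticks = 13; W→S at t=9 → φ=15
FR: stance ticks = 13; W→S at t=12 → φ=12
RL: stance ticks = 13; W→S at t=11 → φ=13
RR: stance ticks = 13; W→S at t=22 → φ=2

duty=13 offsets: FL=15 FR=12 RL=13 RR=2


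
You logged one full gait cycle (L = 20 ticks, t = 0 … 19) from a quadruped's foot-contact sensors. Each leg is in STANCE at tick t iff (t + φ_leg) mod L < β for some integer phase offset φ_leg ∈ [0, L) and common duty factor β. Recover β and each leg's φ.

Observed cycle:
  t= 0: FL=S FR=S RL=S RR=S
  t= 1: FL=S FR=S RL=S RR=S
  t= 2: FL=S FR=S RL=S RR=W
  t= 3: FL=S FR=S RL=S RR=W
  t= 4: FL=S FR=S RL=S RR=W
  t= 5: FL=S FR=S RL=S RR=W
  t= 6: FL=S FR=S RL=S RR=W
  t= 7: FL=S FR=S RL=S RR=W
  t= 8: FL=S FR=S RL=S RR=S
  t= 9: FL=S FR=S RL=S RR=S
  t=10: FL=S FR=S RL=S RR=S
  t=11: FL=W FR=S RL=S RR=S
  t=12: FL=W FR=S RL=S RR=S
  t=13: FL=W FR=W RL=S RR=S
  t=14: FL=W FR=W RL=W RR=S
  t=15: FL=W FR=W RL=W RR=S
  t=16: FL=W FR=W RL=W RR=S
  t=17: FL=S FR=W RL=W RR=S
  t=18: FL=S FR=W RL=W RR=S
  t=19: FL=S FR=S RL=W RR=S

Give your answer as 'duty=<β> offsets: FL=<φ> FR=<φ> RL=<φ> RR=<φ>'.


duty β = stance ticks per leg = 14
FL: stance ticks = 14; W→S at t=17 → φ=3
FR: stance ticks = 14; W→S at t=19 → φ=1
RL: stance ticks = 14; W→S at t=0 → φ=0
RR: stance ticks = 14; W→S at t=8 → φ=12

duty=14 offsets: FL=3 FR=1 RL=0 RR=12


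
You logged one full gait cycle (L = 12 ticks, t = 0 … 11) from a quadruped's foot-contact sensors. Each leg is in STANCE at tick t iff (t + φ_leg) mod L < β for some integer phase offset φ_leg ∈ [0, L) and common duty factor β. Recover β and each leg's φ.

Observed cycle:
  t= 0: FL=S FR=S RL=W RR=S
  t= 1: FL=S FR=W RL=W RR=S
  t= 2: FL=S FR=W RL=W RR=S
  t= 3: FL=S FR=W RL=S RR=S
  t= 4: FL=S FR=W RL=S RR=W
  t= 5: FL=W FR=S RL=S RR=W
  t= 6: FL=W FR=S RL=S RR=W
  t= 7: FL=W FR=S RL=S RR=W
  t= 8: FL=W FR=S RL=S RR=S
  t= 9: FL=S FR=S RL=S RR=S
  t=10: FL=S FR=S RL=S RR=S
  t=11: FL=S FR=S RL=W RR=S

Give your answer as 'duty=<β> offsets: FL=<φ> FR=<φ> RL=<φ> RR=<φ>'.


duty=8 offsets: FL=3 FR=7 RL=9 RR=4

duty β = stance ticks per leg = 8
FL: stance ticks = 8; W→S at t=9 → φ=3
FR: stance ticks = 8; W→S at t=5 → φ=7
RL: stance ticks = 8; W→S at t=3 → φ=9
RR: stance ticks = 8; W→S at t=8 → φ=4


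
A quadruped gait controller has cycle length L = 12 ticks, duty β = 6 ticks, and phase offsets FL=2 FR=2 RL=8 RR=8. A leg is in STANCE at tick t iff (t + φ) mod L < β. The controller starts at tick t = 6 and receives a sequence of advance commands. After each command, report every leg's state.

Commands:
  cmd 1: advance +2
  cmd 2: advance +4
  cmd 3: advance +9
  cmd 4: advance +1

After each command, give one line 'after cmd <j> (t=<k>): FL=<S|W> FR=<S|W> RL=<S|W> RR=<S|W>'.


after cmd 1 (t=8): FL=W FR=W RL=S RR=S
after cmd 2 (t=12): FL=S FR=S RL=W RR=W
after cmd 3 (t=21): FL=W FR=W RL=S RR=S
after cmd 4 (t=22): FL=S FR=S RL=W RR=W

start t=6: FL=W FR=W RL=S RR=S
cmd 1: advance +2 → t=8, phase=(10,10,4,4) → FL=W FR=W RL=S RR=S
cmd 2: advance +4 → t=12, phase=(2,2,8,8) → FL=S FR=S RL=W RR=W
cmd 3: advance +9 → t=21, phase=(11,11,5,5) → FL=W FR=W RL=S RR=S
cmd 4: advance +1 → t=22, phase=(0,0,6,6) → FL=S FR=S RL=W RR=W
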